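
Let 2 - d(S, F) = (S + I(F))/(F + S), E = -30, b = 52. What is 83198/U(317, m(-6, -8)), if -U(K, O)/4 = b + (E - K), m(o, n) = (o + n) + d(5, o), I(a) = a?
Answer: 41599/590 ≈ 70.507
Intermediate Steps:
d(S, F) = 1 (d(S, F) = 2 - (S + F)/(F + S) = 2 - (F + S)/(F + S) = 2 - 1*1 = 2 - 1 = 1)
m(o, n) = 1 + n + o (m(o, n) = (o + n) + 1 = (n + o) + 1 = 1 + n + o)
U(K, O) = -88 + 4*K (U(K, O) = -4*(52 + (-30 - K)) = -4*(22 - K) = -88 + 4*K)
83198/U(317, m(-6, -8)) = 83198/(-88 + 4*317) = 83198/(-88 + 1268) = 83198/1180 = 83198*(1/1180) = 41599/590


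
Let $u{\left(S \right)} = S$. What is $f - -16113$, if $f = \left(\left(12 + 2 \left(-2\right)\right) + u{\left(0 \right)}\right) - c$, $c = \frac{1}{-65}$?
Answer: $\frac{1047866}{65} \approx 16121.0$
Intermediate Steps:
$c = - \frac{1}{65} \approx -0.015385$
$f = \frac{521}{65}$ ($f = \left(\left(12 + 2 \left(-2\right)\right) + 0\right) - - \frac{1}{65} = \left(\left(12 - 4\right) + 0\right) + \frac{1}{65} = \left(8 + 0\right) + \frac{1}{65} = 8 + \frac{1}{65} = \frac{521}{65} \approx 8.0154$)
$f - -16113 = \frac{521}{65} - -16113 = \frac{521}{65} + 16113 = \frac{1047866}{65}$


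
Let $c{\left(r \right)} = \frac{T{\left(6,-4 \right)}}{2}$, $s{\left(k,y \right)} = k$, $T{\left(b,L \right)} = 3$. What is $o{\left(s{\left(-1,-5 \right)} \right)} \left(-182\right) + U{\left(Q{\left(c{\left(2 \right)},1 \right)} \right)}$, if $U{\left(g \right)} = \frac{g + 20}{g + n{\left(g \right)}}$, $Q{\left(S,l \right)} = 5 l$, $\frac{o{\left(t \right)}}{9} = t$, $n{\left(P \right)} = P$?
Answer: $\frac{3281}{2} \approx 1640.5$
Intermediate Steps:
$c{\left(r \right)} = \frac{3}{2}$
$o{\left(t \right)} = 9 t$
$U{\left(g \right)} = \frac{20 + g}{2 g}$ ($U{\left(g \right)} = \frac{g + 20}{g + g} = \frac{20 + g}{2 g}$)
$o{\left(s{\left(-1,-5 \right)} \right)} \left(-182\right) + U{\left(Q{\left(c{\left(2 \right)},1 \right)} \right)} = 9 \left(-1\right) \left(-182\right) + \frac{20 + 5 \cdot 1}{2 \cdot 5 \cdot 1} = \left(-9\right) \left(-182\right) + \frac{20 + 5}{2 \cdot 5} = 1638 + \frac{1}{2} \cdot \frac{1}{5} \cdot 25 = 1638 + \frac{5}{2} = \frac{3281}{2}$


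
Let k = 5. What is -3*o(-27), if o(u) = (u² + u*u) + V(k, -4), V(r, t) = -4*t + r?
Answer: -4437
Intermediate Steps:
V(r, t) = r - 4*t
o(u) = 21 + 2*u² (o(u) = (u² + u*u) + (5 - 4*(-4)) = (u² + u²) + (5 + 16) = 2*u² + 21 = 21 + 2*u²)
-3*o(-27) = -3*(21 + 2*(-27)²) = -3*(21 + 2*729) = -3*(21 + 1458) = -3*1479 = -4437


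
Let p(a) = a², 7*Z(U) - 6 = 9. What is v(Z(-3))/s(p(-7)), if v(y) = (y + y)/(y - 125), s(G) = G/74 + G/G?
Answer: -37/1763 ≈ -0.020987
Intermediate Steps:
Z(U) = 15/7 (Z(U) = 6/7 + (⅐)*9 = 6/7 + 9/7 = 15/7)
s(G) = 1 + G/74 (s(G) = G*(1/74) + 1 = G/74 + 1 = 1 + G/74)
v(y) = 2*y/(-125 + y) (v(y) = (2*y)/(-125 + y) = 2*y/(-125 + y))
v(Z(-3))/s(p(-7)) = (2*(15/7)/(-125 + 15/7))/(1 + (1/74)*(-7)²) = (2*(15/7)/(-860/7))/(1 + (1/74)*49) = (2*(15/7)*(-7/860))/(1 + 49/74) = -3/(86*123/74) = -3/86*74/123 = -37/1763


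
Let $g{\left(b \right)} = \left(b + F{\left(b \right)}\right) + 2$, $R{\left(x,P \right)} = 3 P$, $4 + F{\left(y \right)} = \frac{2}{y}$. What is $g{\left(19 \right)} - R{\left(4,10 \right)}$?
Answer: $- \frac{245}{19} \approx -12.895$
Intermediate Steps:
$F{\left(y \right)} = -4 + \frac{2}{y}$
$g{\left(b \right)} = -2 + b + \frac{2}{b}$ ($g{\left(b \right)} = \left(b - \left(4 - \frac{2}{b}\right)\right) + 2 = \left(-4 + b + \frac{2}{b}\right) + 2 = -2 + b + \frac{2}{b}$)
$g{\left(19 \right)} - R{\left(4,10 \right)} = \left(-2 + 19 + \frac{2}{19}\right) - 3 \cdot 10 = \left(-2 + 19 + 2 \cdot \frac{1}{19}\right) - 30 = \left(-2 + 19 + \frac{2}{19}\right) - 30 = \frac{325}{19} - 30 = - \frac{245}{19}$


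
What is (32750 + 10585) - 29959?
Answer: 13376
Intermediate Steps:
(32750 + 10585) - 29959 = 43335 - 29959 = 13376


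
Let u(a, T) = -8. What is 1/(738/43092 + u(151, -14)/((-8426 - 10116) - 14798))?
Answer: 19953990/346523 ≈ 57.583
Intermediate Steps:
1/(738/43092 + u(151, -14)/((-8426 - 10116) - 14798)) = 1/(738/43092 - 8/((-8426 - 10116) - 14798)) = 1/(738*(1/43092) - 8/(-18542 - 14798)) = 1/(41/2394 - 8/(-33340)) = 1/(41/2394 - 8*(-1/33340)) = 1/(41/2394 + 2/8335) = 1/(346523/19953990) = 19953990/346523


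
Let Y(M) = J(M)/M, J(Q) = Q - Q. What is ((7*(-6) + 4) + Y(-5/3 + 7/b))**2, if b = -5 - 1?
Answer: 1444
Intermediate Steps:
b = -6
J(Q) = 0
Y(M) = 0 (Y(M) = 0/M = 0)
((7*(-6) + 4) + Y(-5/3 + 7/b))**2 = ((7*(-6) + 4) + 0)**2 = ((-42 + 4) + 0)**2 = (-38 + 0)**2 = (-38)**2 = 1444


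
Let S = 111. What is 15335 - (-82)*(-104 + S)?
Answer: 15909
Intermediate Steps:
15335 - (-82)*(-104 + S) = 15335 - (-82)*(-104 + 111) = 15335 - (-82)*7 = 15335 - 1*(-574) = 15335 + 574 = 15909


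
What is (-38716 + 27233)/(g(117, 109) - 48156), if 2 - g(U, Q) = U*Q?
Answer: 11483/60907 ≈ 0.18853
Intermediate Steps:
g(U, Q) = 2 - Q*U (g(U, Q) = 2 - U*Q = 2 - Q*U)
(-38716 + 27233)/(g(117, 109) - 48156) = (-38716 + 27233)/((2 - 1*109*117) - 48156) = -11483/((2 - 12753) - 48156) = -11483/(-12751 - 48156) = -11483/(-60907) = -11483*(-1/60907) = 11483/60907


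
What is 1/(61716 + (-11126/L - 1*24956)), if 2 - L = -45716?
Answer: 22859/840291277 ≈ 2.7204e-5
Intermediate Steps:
L = 45718 (L = 2 - 1*(-45716) = 2 + 45716 = 45718)
1/(61716 + (-11126/L - 1*24956)) = 1/(61716 + (-11126/45718 - 1*24956)) = 1/(61716 + (-11126*1/45718 - 24956)) = 1/(61716 + (-5563/22859 - 24956)) = 1/(61716 - 570474767/22859) = 1/(840291277/22859) = 22859/840291277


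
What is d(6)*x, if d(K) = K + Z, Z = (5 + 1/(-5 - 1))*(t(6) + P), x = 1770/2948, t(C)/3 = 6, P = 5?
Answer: 207385/2948 ≈ 70.348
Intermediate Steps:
t(C) = 18 (t(C) = 3*6 = 18)
x = 885/1474 (x = 1770*(1/2948) = 885/1474 ≈ 0.60041)
Z = 667/6 (Z = (5 + 1/(-5 - 1))*(18 + 5) = (5 + 1/(-6))*23 = (5 - ⅙)*23 = (29/6)*23 = 667/6 ≈ 111.17)
d(K) = 667/6 + K (d(K) = K + 667/6 = 667/6 + K)
d(6)*x = (667/6 + 6)*(885/1474) = (703/6)*(885/1474) = 207385/2948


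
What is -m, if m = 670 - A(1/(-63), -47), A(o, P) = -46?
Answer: -716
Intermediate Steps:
m = 716 (m = 670 - 1*(-46) = 670 + 46 = 716)
-m = -1*716 = -716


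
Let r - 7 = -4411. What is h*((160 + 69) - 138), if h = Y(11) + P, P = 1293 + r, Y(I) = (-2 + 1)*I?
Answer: -284102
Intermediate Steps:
r = -4404 (r = 7 - 4411 = -4404)
Y(I) = -I
P = -3111 (P = 1293 - 4404 = -3111)
h = -3122 (h = -1*11 - 3111 = -11 - 3111 = -3122)
h*((160 + 69) - 138) = -3122*((160 + 69) - 138) = -3122*(229 - 138) = -3122*91 = -284102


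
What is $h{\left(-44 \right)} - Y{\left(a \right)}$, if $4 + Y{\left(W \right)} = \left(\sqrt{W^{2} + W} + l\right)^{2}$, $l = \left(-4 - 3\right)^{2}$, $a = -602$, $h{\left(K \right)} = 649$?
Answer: $653 - \left(49 + \sqrt{361802}\right)^{2} \approx -4.225 \cdot 10^{5}$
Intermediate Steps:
$l = 49$ ($l = \left(-7\right)^{2} = 49$)
$Y{\left(W \right)} = -4 + \left(49 + \sqrt{W + W^{2}}\right)^{2}$ ($Y{\left(W \right)} = -4 + \left(\sqrt{W^{2} + W} + 49\right)^{2} = -4 + \left(\sqrt{W + W^{2}} + 49\right)^{2} = -4 + \left(49 + \sqrt{W + W^{2}}\right)^{2}$)
$h{\left(-44 \right)} - Y{\left(a \right)} = 649 - \left(-4 + \left(49 + \sqrt{- 602 \left(1 - 602\right)}\right)^{2}\right) = 649 - \left(-4 + \left(49 + \sqrt{\left(-602\right) \left(-601\right)}\right)^{2}\right) = 649 - \left(-4 + \left(49 + \sqrt{361802}\right)^{2}\right) = 649 + \left(4 - \left(49 + \sqrt{361802}\right)^{2}\right) = 653 - \left(49 + \sqrt{361802}\right)^{2}$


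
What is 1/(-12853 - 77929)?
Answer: -1/90782 ≈ -1.1015e-5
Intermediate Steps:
1/(-12853 - 77929) = 1/(-90782) = -1/90782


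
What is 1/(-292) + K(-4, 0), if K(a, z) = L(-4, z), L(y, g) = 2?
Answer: 583/292 ≈ 1.9966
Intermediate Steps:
K(a, z) = 2
1/(-292) + K(-4, 0) = 1/(-292) + 2 = -1/292 + 2 = 583/292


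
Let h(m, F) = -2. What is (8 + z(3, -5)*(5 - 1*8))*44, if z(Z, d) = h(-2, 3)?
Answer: 616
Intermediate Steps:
z(Z, d) = -2
(8 + z(3, -5)*(5 - 1*8))*44 = (8 - 2*(5 - 1*8))*44 = (8 - 2*(5 - 8))*44 = (8 - 2*(-3))*44 = (8 + 6)*44 = 14*44 = 616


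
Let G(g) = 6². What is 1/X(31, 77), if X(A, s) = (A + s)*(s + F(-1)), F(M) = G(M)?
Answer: 1/12204 ≈ 8.1940e-5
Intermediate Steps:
G(g) = 36
F(M) = 36
X(A, s) = (36 + s)*(A + s) (X(A, s) = (A + s)*(s + 36) = (A + s)*(36 + s) = (36 + s)*(A + s))
1/X(31, 77) = 1/(77² + 36*31 + 36*77 + 31*77) = 1/(5929 + 1116 + 2772 + 2387) = 1/12204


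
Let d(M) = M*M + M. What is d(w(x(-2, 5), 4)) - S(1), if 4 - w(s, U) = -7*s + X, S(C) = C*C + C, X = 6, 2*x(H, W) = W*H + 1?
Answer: 4347/4 ≈ 1086.8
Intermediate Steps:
x(H, W) = ½ + H*W/2 (x(H, W) = (W*H + 1)/2 = (H*W + 1)/2 = (1 + H*W)/2 = ½ + H*W/2)
S(C) = C + C² (S(C) = C² + C = C + C²)
w(s, U) = -2 + 7*s (w(s, U) = 4 - (-7*s + 6) = 4 - (6 - 7*s) = 4 + (-6 + 7*s) = -2 + 7*s)
d(M) = M + M² (d(M) = M² + M = M + M²)
d(w(x(-2, 5), 4)) - S(1) = (-2 + 7*(½ + (½)*(-2)*5))*(1 + (-2 + 7*(½ + (½)*(-2)*5))) - (1 + 1) = (-2 + 7*(½ - 5))*(1 + (-2 + 7*(½ - 5))) - 2 = (-2 + 7*(-9/2))*(1 + (-2 + 7*(-9/2))) - 1*2 = (-2 - 63/2)*(1 + (-2 - 63/2)) - 2 = -67*(1 - 67/2)/2 - 2 = -67/2*(-65/2) - 2 = 4355/4 - 2 = 4347/4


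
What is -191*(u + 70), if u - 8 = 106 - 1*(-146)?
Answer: -63030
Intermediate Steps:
u = 260 (u = 8 + (106 - 1*(-146)) = 8 + (106 + 146) = 8 + 252 = 260)
-191*(u + 70) = -191*(260 + 70) = -191*330 = -63030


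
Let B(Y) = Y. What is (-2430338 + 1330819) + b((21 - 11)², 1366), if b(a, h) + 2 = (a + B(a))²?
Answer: -1059521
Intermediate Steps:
b(a, h) = -2 + 4*a² (b(a, h) = -2 + (a + a)² = -2 + (2*a)² = -2 + 4*a²)
(-2430338 + 1330819) + b((21 - 11)², 1366) = (-2430338 + 1330819) + (-2 + 4*((21 - 11)²)²) = -1099519 + (-2 + 4*(10²)²) = -1099519 + (-2 + 4*100²) = -1099519 + (-2 + 4*10000) = -1099519 + (-2 + 40000) = -1099519 + 39998 = -1059521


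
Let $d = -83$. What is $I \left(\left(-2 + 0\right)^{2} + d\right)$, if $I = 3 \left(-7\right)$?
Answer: $1659$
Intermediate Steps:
$I = -21$
$I \left(\left(-2 + 0\right)^{2} + d\right) = - 21 \left(\left(-2 + 0\right)^{2} - 83\right) = - 21 \left(\left(-2\right)^{2} - 83\right) = - 21 \left(4 - 83\right) = \left(-21\right) \left(-79\right) = 1659$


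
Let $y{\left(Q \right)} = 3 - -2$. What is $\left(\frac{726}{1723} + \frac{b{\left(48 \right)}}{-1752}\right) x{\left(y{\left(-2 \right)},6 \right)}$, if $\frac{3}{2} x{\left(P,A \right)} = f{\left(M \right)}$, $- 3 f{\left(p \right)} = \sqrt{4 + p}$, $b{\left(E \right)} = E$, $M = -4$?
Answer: $0$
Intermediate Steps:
$y{\left(Q \right)} = 5$ ($y{\left(Q \right)} = 3 + 2 = 5$)
$f{\left(p \right)} = - \frac{\sqrt{4 + p}}{3}$
$x{\left(P,A \right)} = 0$ ($x{\left(P,A \right)} = \frac{2 \left(- \frac{\sqrt{4 - 4}}{3}\right)}{3} = \frac{2 \left(- \frac{\sqrt{0}}{3}\right)}{3} = \frac{2 \left(\left(- \frac{1}{3}\right) 0\right)}{3} = \frac{2}{3} \cdot 0 = 0$)
$\left(\frac{726}{1723} + \frac{b{\left(48 \right)}}{-1752}\right) x{\left(y{\left(-2 \right)},6 \right)} = \left(\frac{726}{1723} + \frac{48}{-1752}\right) 0 = \left(726 \cdot \frac{1}{1723} + 48 \left(- \frac{1}{1752}\right)\right) 0 = \left(\frac{726}{1723} - \frac{2}{73}\right) 0 = \frac{49552}{125779} \cdot 0 = 0$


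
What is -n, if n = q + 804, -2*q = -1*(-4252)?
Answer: 1322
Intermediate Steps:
q = -2126 (q = -(-1)*(-4252)/2 = -1/2*4252 = -2126)
n = -1322 (n = -2126 + 804 = -1322)
-n = -1*(-1322) = 1322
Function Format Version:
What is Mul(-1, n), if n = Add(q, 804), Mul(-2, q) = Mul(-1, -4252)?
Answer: 1322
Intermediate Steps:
q = -2126 (q = Mul(Rational(-1, 2), Mul(-1, -4252)) = Mul(Rational(-1, 2), 4252) = -2126)
n = -1322 (n = Add(-2126, 804) = -1322)
Mul(-1, n) = Mul(-1, -1322) = 1322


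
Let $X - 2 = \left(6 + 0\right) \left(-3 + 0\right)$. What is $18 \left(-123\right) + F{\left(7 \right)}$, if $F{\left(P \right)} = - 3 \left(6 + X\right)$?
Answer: $-2184$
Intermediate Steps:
$X = -16$ ($X = 2 + \left(6 + 0\right) \left(-3 + 0\right) = 2 + 6 \left(-3\right) = 2 - 18 = -16$)
$F{\left(P \right)} = 30$ ($F{\left(P \right)} = - 3 \left(6 - 16\right) = \left(-3\right) \left(-10\right) = 30$)
$18 \left(-123\right) + F{\left(7 \right)} = 18 \left(-123\right) + 30 = -2214 + 30 = -2184$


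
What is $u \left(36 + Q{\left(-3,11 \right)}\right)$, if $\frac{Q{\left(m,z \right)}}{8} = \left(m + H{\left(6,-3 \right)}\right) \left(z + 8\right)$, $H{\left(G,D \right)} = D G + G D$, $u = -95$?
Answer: $559740$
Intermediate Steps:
$H{\left(G,D \right)} = 2 D G$ ($H{\left(G,D \right)} = D G + D G = 2 D G$)
$Q{\left(m,z \right)} = 8 \left(-36 + m\right) \left(8 + z\right)$ ($Q{\left(m,z \right)} = 8 \left(m + 2 \left(-3\right) 6\right) \left(z + 8\right) = 8 \left(m - 36\right) \left(8 + z\right) = 8 \left(-36 + m\right) \left(8 + z\right)$)
$u \left(36 + Q{\left(-3,11 \right)}\right) = - 95 \left(36 + \left(-2304 - 3168 + 64 \left(-3\right) + 8 \left(-3\right) 11\right)\right) = - 95 \left(36 - 5928\right) = \left(-95\right) \left(-5892\right) = 559740$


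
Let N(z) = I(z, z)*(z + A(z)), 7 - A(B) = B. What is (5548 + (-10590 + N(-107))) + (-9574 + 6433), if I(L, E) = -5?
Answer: -8218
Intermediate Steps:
A(B) = 7 - B
N(z) = -35 (N(z) = -5*(z + (7 - z)) = -5*7 = -35)
(5548 + (-10590 + N(-107))) + (-9574 + 6433) = (5548 + (-10590 - 35)) + (-9574 + 6433) = (5548 - 10625) - 3141 = -5077 - 3141 = -8218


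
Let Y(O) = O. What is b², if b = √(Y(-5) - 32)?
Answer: -37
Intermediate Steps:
b = I*√37 (b = √(-5 - 32) = √(-37) = I*√37 ≈ 6.0828*I)
b² = (I*√37)² = -37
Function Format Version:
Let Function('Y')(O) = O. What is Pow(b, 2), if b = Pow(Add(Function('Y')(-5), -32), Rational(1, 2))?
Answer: -37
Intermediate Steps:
b = Mul(I, Pow(37, Rational(1, 2))) (b = Pow(Add(-5, -32), Rational(1, 2)) = Pow(-37, Rational(1, 2)) = Mul(I, Pow(37, Rational(1, 2))) ≈ Mul(6.0828, I))
Pow(b, 2) = Pow(Mul(I, Pow(37, Rational(1, 2))), 2) = -37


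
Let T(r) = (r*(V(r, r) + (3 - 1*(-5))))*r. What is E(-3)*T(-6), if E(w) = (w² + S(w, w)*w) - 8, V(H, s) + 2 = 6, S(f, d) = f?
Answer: 4320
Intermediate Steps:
V(H, s) = 4 (V(H, s) = -2 + 6 = 4)
T(r) = 12*r² (T(r) = (r*(4 + (3 - 1*(-5))))*r = (r*(4 + (3 + 5)))*r = (r*(4 + 8))*r = (r*12)*r = (12*r)*r = 12*r²)
E(w) = -8 + 2*w² (E(w) = (w² + w*w) - 8 = (w² + w²) - 8 = 2*w² - 8 = -8 + 2*w²)
E(-3)*T(-6) = (-8 + 2*(-3)²)*(12*(-6)²) = (-8 + 2*9)*(12*36) = (-8 + 18)*432 = 10*432 = 4320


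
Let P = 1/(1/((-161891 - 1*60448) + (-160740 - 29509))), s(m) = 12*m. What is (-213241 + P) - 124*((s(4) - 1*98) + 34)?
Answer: -623845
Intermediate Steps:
P = -412588 (P = 1/(1/((-161891 - 60448) - 190249)) = 1/(1/(-222339 - 190249)) = 1/(1/(-412588)) = 1/(-1/412588) = -412588)
(-213241 + P) - 124*((s(4) - 1*98) + 34) = (-213241 - 412588) - 124*((12*4 - 1*98) + 34) = -625829 - 124*((48 - 98) + 34) = -625829 - 124*(-50 + 34) = -625829 - 124*(-16) = -625829 + 1984 = -623845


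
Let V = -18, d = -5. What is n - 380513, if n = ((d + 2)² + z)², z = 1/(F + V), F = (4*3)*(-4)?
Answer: -1657162979/4356 ≈ -3.8043e+5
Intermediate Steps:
F = -48 (F = 12*(-4) = -48)
z = -1/66 (z = 1/(-48 - 18) = 1/(-66) = -1/66 ≈ -0.015152)
n = 351649/4356 (n = ((-5 + 2)² - 1/66)² = ((-3)² - 1/66)² = (9 - 1/66)² = (593/66)² = 351649/4356 ≈ 80.728)
n - 380513 = 351649/4356 - 380513 = -1657162979/4356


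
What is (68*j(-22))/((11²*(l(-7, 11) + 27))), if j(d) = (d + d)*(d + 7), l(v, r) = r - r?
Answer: 1360/99 ≈ 13.737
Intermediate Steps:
l(v, r) = 0
j(d) = 2*d*(7 + d) (j(d) = (2*d)*(7 + d) = 2*d*(7 + d))
(68*j(-22))/((11²*(l(-7, 11) + 27))) = (68*(2*(-22)*(7 - 22)))/((11²*(0 + 27))) = (68*(2*(-22)*(-15)))/((121*27)) = (68*660)/3267 = 44880*(1/3267) = 1360/99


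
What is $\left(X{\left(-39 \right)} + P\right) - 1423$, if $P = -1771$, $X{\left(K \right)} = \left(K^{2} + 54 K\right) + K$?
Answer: $-3818$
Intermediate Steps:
$X{\left(K \right)} = K^{2} + 55 K$
$\left(X{\left(-39 \right)} + P\right) - 1423 = \left(- 39 \left(55 - 39\right) - 1771\right) - 1423 = \left(\left(-39\right) 16 - 1771\right) - 1423 = \left(-624 - 1771\right) - 1423 = -2395 - 1423 = -3818$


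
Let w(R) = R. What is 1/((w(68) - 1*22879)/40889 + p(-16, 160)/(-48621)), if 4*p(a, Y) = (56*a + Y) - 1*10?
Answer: -3976128138/2202935665 ≈ -1.8049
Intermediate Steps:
p(a, Y) = -5/2 + 14*a + Y/4 (p(a, Y) = ((56*a + Y) - 1*10)/4 = ((Y + 56*a) - 10)/4 = (-10 + Y + 56*a)/4 = -5/2 + 14*a + Y/4)
1/((w(68) - 1*22879)/40889 + p(-16, 160)/(-48621)) = 1/((68 - 1*22879)/40889 + (-5/2 + 14*(-16) + (1/4)*160)/(-48621)) = 1/((68 - 22879)*(1/40889) + (-5/2 - 224 + 40)*(-1/48621)) = 1/(-22811*1/40889 - 373/2*(-1/48621)) = 1/(-22811/40889 + 373/97242) = 1/(-2202935665/3976128138) = -3976128138/2202935665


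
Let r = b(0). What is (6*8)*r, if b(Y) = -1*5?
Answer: -240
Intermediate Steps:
b(Y) = -5
r = -5
(6*8)*r = (6*8)*(-5) = 48*(-5) = -240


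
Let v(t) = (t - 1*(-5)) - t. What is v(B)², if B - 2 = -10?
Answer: 25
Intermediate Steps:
B = -8 (B = 2 - 10 = -8)
v(t) = 5 (v(t) = (t + 5) - t = (5 + t) - t = 5)
v(B)² = 5² = 25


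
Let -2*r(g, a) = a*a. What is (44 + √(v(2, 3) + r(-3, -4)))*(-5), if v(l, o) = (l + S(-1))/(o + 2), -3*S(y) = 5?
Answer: -220 - I*√1785/3 ≈ -220.0 - 14.083*I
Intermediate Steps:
r(g, a) = -a²/2 (r(g, a) = -a*a/2 = -a²/2)
S(y) = -5/3 (S(y) = -⅓*5 = -5/3)
v(l, o) = (-5/3 + l)/(2 + o) (v(l, o) = (l - 5/3)/(o + 2) = (-5/3 + l)/(2 + o))
(44 + √(v(2, 3) + r(-3, -4)))*(-5) = (44 + √((-5/3 + 2)/(2 + 3) - ½*(-4)²))*(-5) = (44 + √((⅓)/5 - ½*16))*(-5) = (44 + √((⅕)*(⅓) - 8))*(-5) = (44 + √(1/15 - 8))*(-5) = (44 + √(-119/15))*(-5) = (44 + I*√1785/15)*(-5) = -220 - I*√1785/3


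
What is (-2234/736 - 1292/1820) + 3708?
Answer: 620240421/167440 ≈ 3704.3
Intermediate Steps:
(-2234/736 - 1292/1820) + 3708 = (-2234*1/736 - 1292*1/1820) + 3708 = (-1117/368 - 323/455) + 3708 = -627099/167440 + 3708 = 620240421/167440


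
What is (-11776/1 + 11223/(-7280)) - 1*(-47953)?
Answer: 263357337/7280 ≈ 36175.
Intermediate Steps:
(-11776/1 + 11223/(-7280)) - 1*(-47953) = (-11776*1 + 11223*(-1/7280)) + 47953 = (-11776 - 11223/7280) + 47953 = -85740503/7280 + 47953 = 263357337/7280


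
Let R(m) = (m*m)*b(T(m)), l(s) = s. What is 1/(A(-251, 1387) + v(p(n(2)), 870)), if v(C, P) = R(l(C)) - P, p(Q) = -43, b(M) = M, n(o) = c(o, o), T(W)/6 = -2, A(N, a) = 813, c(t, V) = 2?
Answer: -1/22245 ≈ -4.4954e-5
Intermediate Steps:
T(W) = -12 (T(W) = 6*(-2) = -12)
n(o) = 2
R(m) = -12*m**2 (R(m) = (m*m)*(-12) = m**2*(-12) = -12*m**2)
v(C, P) = -P - 12*C**2 (v(C, P) = -12*C**2 - P = -P - 12*C**2)
1/(A(-251, 1387) + v(p(n(2)), 870)) = 1/(813 + (-1*870 - 12*(-43)**2)) = 1/(813 + (-870 - 12*1849)) = 1/(813 + (-870 - 22188)) = 1/(813 - 23058) = 1/(-22245) = -1/22245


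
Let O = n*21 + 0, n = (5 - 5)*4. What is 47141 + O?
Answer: 47141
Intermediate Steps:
n = 0 (n = 0*4 = 0)
O = 0 (O = 0*21 + 0 = 0 + 0 = 0)
47141 + O = 47141 + 0 = 47141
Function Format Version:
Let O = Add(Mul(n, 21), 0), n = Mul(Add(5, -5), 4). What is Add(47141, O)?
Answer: 47141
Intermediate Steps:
n = 0 (n = Mul(0, 4) = 0)
O = 0 (O = Add(Mul(0, 21), 0) = Add(0, 0) = 0)
Add(47141, O) = Add(47141, 0) = 47141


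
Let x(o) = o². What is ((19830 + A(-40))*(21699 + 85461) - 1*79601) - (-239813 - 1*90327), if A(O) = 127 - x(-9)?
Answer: 2130162699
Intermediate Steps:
A(O) = 46 (A(O) = 127 - 1*(-9)² = 127 - 1*81 = 127 - 81 = 46)
((19830 + A(-40))*(21699 + 85461) - 1*79601) - (-239813 - 1*90327) = ((19830 + 46)*(21699 + 85461) - 1*79601) - (-239813 - 1*90327) = (19876*107160 - 79601) - (-239813 - 90327) = (2129912160 - 79601) - 1*(-330140) = 2129832559 + 330140 = 2130162699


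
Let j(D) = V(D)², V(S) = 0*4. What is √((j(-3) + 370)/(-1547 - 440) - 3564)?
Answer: I*√14072009506/1987 ≈ 59.701*I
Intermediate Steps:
V(S) = 0
j(D) = 0 (j(D) = 0² = 0)
√((j(-3) + 370)/(-1547 - 440) - 3564) = √((0 + 370)/(-1547 - 440) - 3564) = √(370/(-1987) - 3564) = √(370*(-1/1987) - 3564) = √(-370/1987 - 3564) = √(-7082038/1987) = I*√14072009506/1987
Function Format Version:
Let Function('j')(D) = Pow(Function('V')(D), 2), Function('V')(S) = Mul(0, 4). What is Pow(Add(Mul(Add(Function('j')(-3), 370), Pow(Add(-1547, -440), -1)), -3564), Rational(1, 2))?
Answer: Mul(Rational(1, 1987), I, Pow(14072009506, Rational(1, 2))) ≈ Mul(59.701, I)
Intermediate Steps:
Function('V')(S) = 0
Function('j')(D) = 0 (Function('j')(D) = Pow(0, 2) = 0)
Pow(Add(Mul(Add(Function('j')(-3), 370), Pow(Add(-1547, -440), -1)), -3564), Rational(1, 2)) = Pow(Add(Mul(Add(0, 370), Pow(Add(-1547, -440), -1)), -3564), Rational(1, 2)) = Pow(Add(Mul(370, Pow(-1987, -1)), -3564), Rational(1, 2)) = Pow(Add(Mul(370, Rational(-1, 1987)), -3564), Rational(1, 2)) = Pow(Add(Rational(-370, 1987), -3564), Rational(1, 2)) = Pow(Rational(-7082038, 1987), Rational(1, 2)) = Mul(Rational(1, 1987), I, Pow(14072009506, Rational(1, 2)))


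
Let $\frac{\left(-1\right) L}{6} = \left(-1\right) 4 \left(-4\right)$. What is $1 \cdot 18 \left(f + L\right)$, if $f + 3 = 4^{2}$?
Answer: $-1494$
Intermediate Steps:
$L = -96$ ($L = - 6 \left(-1\right) 4 \left(-4\right) = - 6 \left(\left(-4\right) \left(-4\right)\right) = \left(-6\right) 16 = -96$)
$f = 13$ ($f = -3 + 4^{2} = -3 + 16 = 13$)
$1 \cdot 18 \left(f + L\right) = 1 \cdot 18 \left(13 - 96\right) = 18 \left(-83\right) = -1494$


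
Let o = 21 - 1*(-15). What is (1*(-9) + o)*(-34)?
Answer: -918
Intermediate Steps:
o = 36 (o = 21 + 15 = 36)
(1*(-9) + o)*(-34) = (1*(-9) + 36)*(-34) = (-9 + 36)*(-34) = 27*(-34) = -918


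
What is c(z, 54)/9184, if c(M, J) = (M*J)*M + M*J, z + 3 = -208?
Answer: 85455/328 ≈ 260.53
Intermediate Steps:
z = -211 (z = -3 - 208 = -211)
c(M, J) = J*M + J*M**2 (c(M, J) = (J*M)*M + J*M = J*M**2 + J*M = J*M + J*M**2)
c(z, 54)/9184 = (54*(-211)*(1 - 211))/9184 = (54*(-211)*(-210))*(1/9184) = 2392740*(1/9184) = 85455/328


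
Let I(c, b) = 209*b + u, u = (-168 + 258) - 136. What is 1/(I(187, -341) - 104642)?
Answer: -1/175957 ≈ -5.6832e-6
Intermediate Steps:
u = -46 (u = 90 - 136 = -46)
I(c, b) = -46 + 209*b (I(c, b) = 209*b - 46 = -46 + 209*b)
1/(I(187, -341) - 104642) = 1/((-46 + 209*(-341)) - 104642) = 1/((-46 - 71269) - 104642) = 1/(-71315 - 104642) = 1/(-175957) = -1/175957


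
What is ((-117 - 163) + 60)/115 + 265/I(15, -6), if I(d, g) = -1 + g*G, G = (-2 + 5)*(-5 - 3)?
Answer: -197/3289 ≈ -0.059897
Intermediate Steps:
G = -24 (G = 3*(-8) = -24)
I(d, g) = -1 - 24*g (I(d, g) = -1 + g*(-24) = -1 - 24*g)
((-117 - 163) + 60)/115 + 265/I(15, -6) = ((-117 - 163) + 60)/115 + 265/(-1 - 24*(-6)) = (-280 + 60)*(1/115) + 265/(-1 + 144) = -220*1/115 + 265/143 = -44/23 + 265*(1/143) = -44/23 + 265/143 = -197/3289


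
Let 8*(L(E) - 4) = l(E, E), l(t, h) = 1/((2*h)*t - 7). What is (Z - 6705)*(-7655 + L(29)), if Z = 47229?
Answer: -1038664555269/3350 ≈ -3.1005e+8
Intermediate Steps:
l(t, h) = 1/(-7 + 2*h*t) (l(t, h) = 1/(2*h*t - 7) = 1/(-7 + 2*h*t))
L(E) = 4 + 1/(8*(-7 + 2*E²)) (L(E) = 4 + 1/(8*(-7 + 2*E*E)) = 4 + 1/(8*(-7 + 2*E²)))
(Z - 6705)*(-7655 + L(29)) = (47229 - 6705)*(-7655 + (-223 + 64*29²)/(8*(-7 + 2*29²))) = 40524*(-7655 + (-223 + 64*841)/(8*(-7 + 2*841))) = 40524*(-7655 + (-223 + 53824)/(8*(-7 + 1682))) = 40524*(-7655 + (⅛)*53601/1675) = 40524*(-7655 + (⅛)*(1/1675)*53601) = 40524*(-7655 + 53601/13400) = 40524*(-102523399/13400) = -1038664555269/3350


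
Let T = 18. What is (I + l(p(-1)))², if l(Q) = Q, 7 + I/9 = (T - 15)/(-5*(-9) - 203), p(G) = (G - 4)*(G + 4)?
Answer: 152547201/24964 ≈ 6110.7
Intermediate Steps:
p(G) = (-4 + G)*(4 + G)
I = -9981/158 (I = -63 + 9*((18 - 15)/(-5*(-9) - 203)) = -63 + 9*(3/(45 - 203)) = -63 + 9*(3/(-158)) = -63 + 9*(3*(-1/158)) = -63 + 9*(-3/158) = -63 - 27/158 = -9981/158 ≈ -63.171)
(I + l(p(-1)))² = (-9981/158 + (-16 + (-1)²))² = (-9981/158 + (-16 + 1))² = (-9981/158 - 15)² = (-12351/158)² = 152547201/24964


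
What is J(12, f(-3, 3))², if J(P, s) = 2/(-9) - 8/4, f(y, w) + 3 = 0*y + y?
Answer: 400/81 ≈ 4.9383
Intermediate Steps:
f(y, w) = -3 + y (f(y, w) = -3 + (0*y + y) = -3 + (0 + y) = -3 + y)
J(P, s) = -20/9 (J(P, s) = 2*(-⅑) - 8*¼ = -2/9 - 2 = -20/9)
J(12, f(-3, 3))² = (-20/9)² = 400/81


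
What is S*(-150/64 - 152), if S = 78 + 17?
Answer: -469205/32 ≈ -14663.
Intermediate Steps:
S = 95
S*(-150/64 - 152) = 95*(-150/64 - 152) = 95*(-150*1/64 - 152) = 95*(-75/32 - 152) = 95*(-4939/32) = -469205/32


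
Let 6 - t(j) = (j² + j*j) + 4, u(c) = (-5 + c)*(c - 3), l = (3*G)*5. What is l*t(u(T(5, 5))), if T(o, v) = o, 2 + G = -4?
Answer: -180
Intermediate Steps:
G = -6 (G = -2 - 4 = -6)
l = -90 (l = (3*(-6))*5 = -18*5 = -90)
u(c) = (-5 + c)*(-3 + c)
t(j) = 2 - 2*j² (t(j) = 6 - ((j² + j*j) + 4) = 6 - ((j² + j²) + 4) = 6 - (2*j² + 4) = 6 - (4 + 2*j²) = 6 + (-4 - 2*j²) = 2 - 2*j²)
l*t(u(T(5, 5))) = -90*(2 - 2*(15 + 5² - 8*5)²) = -90*(2 - 2*(15 + 25 - 40)²) = -90*(2 - 2*0²) = -90*(2 - 2*0) = -90*(2 + 0) = -90*2 = -180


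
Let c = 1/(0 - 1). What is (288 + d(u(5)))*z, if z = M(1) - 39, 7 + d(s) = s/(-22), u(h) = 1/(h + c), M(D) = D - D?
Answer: -964353/88 ≈ -10959.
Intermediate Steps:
M(D) = 0
c = -1 (c = 1/(-1) = -1)
u(h) = 1/(-1 + h) (u(h) = 1/(h - 1) = 1/(-1 + h))
d(s) = -7 - s/22 (d(s) = -7 + s/(-22) = -7 + s*(-1/22) = -7 - s/22)
z = -39 (z = 0 - 39 = -39)
(288 + d(u(5)))*z = (288 + (-7 - 1/(22*(-1 + 5))))*(-39) = (288 + (-7 - 1/22/4))*(-39) = (288 + (-7 - 1/22*¼))*(-39) = (288 + (-7 - 1/88))*(-39) = (288 - 617/88)*(-39) = (24727/88)*(-39) = -964353/88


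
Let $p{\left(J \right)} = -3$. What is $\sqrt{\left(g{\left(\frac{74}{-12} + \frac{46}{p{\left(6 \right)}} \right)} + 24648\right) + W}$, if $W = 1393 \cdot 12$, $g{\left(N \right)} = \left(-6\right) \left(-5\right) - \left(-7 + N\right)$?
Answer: $\frac{3 \sqrt{18410}}{2} \approx 203.53$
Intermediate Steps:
$g{\left(N \right)} = 37 - N$ ($g{\left(N \right)} = 30 - \left(-7 + N\right) = 37 - N$)
$W = 16716$
$\sqrt{\left(g{\left(\frac{74}{-12} + \frac{46}{p{\left(6 \right)}} \right)} + 24648\right) + W} = \sqrt{\left(\left(37 - \left(\frac{74}{-12} + \frac{46}{-3}\right)\right) + 24648\right) + 16716} = \sqrt{\left(\left(37 - \left(74 \left(- \frac{1}{12}\right) + 46 \left(- \frac{1}{3}\right)\right)\right) + 24648\right) + 16716} = \sqrt{\left(\left(37 - \left(- \frac{37}{6} - \frac{46}{3}\right)\right) + 24648\right) + 16716} = \sqrt{\left(\left(37 - - \frac{43}{2}\right) + 24648\right) + 16716} = \sqrt{\left(\left(37 + \frac{43}{2}\right) + 24648\right) + 16716} = \sqrt{\left(\frac{117}{2} + 24648\right) + 16716} = \sqrt{\frac{49413}{2} + 16716} = \sqrt{\frac{82845}{2}} = \frac{3 \sqrt{18410}}{2}$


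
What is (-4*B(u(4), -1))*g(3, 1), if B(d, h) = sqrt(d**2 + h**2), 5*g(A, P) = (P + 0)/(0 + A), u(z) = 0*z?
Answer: -4/15 ≈ -0.26667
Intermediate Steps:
u(z) = 0
g(A, P) = P/(5*A) (g(A, P) = ((P + 0)/(0 + A))/5 = (P/A)/5 = P/(5*A))
(-4*B(u(4), -1))*g(3, 1) = (-4*sqrt(0**2 + (-1)**2))*((1/5)*1/3) = (-4*sqrt(0 + 1))*((1/5)*1*(1/3)) = -4*sqrt(1)*(1/15) = -4*1*(1/15) = -4*1/15 = -4/15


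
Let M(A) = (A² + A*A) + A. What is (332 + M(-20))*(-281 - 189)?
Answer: -522640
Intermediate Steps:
M(A) = A + 2*A² (M(A) = (A² + A²) + A = 2*A² + A = A + 2*A²)
(332 + M(-20))*(-281 - 189) = (332 - 20*(1 + 2*(-20)))*(-281 - 189) = (332 - 20*(1 - 40))*(-470) = (332 - 20*(-39))*(-470) = (332 + 780)*(-470) = 1112*(-470) = -522640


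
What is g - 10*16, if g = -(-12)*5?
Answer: -100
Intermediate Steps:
g = 60 (g = -4*(-15) = 60)
g - 10*16 = 60 - 10*16 = 60 - 160 = -100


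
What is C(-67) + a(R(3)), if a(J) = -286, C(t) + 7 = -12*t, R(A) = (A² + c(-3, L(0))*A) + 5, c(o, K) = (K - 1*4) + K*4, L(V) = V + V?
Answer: 511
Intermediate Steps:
L(V) = 2*V
c(o, K) = -4 + 5*K (c(o, K) = (K - 4) + 4*K = (-4 + K) + 4*K = -4 + 5*K)
R(A) = 5 + A² - 4*A (R(A) = (A² + (-4 + 5*(2*0))*A) + 5 = (A² + (-4 + 5*0)*A) + 5 = (A² + (-4 + 0)*A) + 5 = (A² - 4*A) + 5 = 5 + A² - 4*A)
C(t) = -7 - 12*t
C(-67) + a(R(3)) = (-7 - 12*(-67)) - 286 = (-7 + 804) - 286 = 797 - 286 = 511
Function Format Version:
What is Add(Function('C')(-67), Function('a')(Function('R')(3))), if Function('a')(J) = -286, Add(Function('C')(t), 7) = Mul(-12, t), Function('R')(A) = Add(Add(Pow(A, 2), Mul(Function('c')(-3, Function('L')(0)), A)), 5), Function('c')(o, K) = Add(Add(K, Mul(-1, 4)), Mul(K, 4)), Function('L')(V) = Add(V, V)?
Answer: 511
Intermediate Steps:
Function('L')(V) = Mul(2, V)
Function('c')(o, K) = Add(-4, Mul(5, K)) (Function('c')(o, K) = Add(Add(K, -4), Mul(4, K)) = Add(Add(-4, K), Mul(4, K)) = Add(-4, Mul(5, K)))
Function('R')(A) = Add(5, Pow(A, 2), Mul(-4, A)) (Function('R')(A) = Add(Add(Pow(A, 2), Mul(Add(-4, Mul(5, Mul(2, 0))), A)), 5) = Add(Add(Pow(A, 2), Mul(Add(-4, Mul(5, 0)), A)), 5) = Add(Add(Pow(A, 2), Mul(Add(-4, 0), A)), 5) = Add(Add(Pow(A, 2), Mul(-4, A)), 5) = Add(5, Pow(A, 2), Mul(-4, A)))
Function('C')(t) = Add(-7, Mul(-12, t))
Add(Function('C')(-67), Function('a')(Function('R')(3))) = Add(Add(-7, Mul(-12, -67)), -286) = Add(Add(-7, 804), -286) = Add(797, -286) = 511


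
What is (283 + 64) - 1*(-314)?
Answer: 661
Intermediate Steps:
(283 + 64) - 1*(-314) = 347 + 314 = 661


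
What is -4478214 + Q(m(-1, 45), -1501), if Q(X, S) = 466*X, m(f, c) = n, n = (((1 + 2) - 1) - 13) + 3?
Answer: -4481942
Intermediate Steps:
n = -8 (n = ((3 - 1) - 13) + 3 = (2 - 13) + 3 = -11 + 3 = -8)
m(f, c) = -8
-4478214 + Q(m(-1, 45), -1501) = -4478214 + 466*(-8) = -4478214 - 3728 = -4481942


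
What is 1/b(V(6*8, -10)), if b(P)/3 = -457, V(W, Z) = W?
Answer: -1/1371 ≈ -0.00072939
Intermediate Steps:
b(P) = -1371 (b(P) = 3*(-457) = -1371)
1/b(V(6*8, -10)) = 1/(-1371) = -1/1371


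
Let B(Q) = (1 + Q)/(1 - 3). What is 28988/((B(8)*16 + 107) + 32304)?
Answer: 28988/32339 ≈ 0.89638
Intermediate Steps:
B(Q) = -½ - Q/2 (B(Q) = (1 + Q)/(-2) = (1 + Q)*(-½) = -½ - Q/2)
28988/((B(8)*16 + 107) + 32304) = 28988/(((-½ - ½*8)*16 + 107) + 32304) = 28988/(((-½ - 4)*16 + 107) + 32304) = 28988/((-9/2*16 + 107) + 32304) = 28988/((-72 + 107) + 32304) = 28988/(35 + 32304) = 28988/32339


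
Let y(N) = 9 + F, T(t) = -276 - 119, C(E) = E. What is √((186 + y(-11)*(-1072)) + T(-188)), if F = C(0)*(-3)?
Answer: I*√9857 ≈ 99.282*I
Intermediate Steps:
T(t) = -395
F = 0 (F = 0*(-3) = 0)
y(N) = 9 (y(N) = 9 + 0 = 9)
√((186 + y(-11)*(-1072)) + T(-188)) = √((186 + 9*(-1072)) - 395) = √((186 - 9648) - 395) = √(-9462 - 395) = √(-9857) = I*√9857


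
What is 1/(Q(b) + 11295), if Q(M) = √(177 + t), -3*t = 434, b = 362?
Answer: 33885/382730978 - √291/382730978 ≈ 8.8490e-5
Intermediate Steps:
t = -434/3 (t = -⅓*434 = -434/3 ≈ -144.67)
Q(M) = √291/3 (Q(M) = √(177 - 434/3) = √(97/3) = √291/3)
1/(Q(b) + 11295) = 1/(√291/3 + 11295) = 1/(11295 + √291/3)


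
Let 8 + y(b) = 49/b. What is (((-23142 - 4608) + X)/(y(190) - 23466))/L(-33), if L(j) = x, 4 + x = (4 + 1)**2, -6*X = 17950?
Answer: 2503250/40140099 ≈ 0.062363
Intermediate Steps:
X = -8975/3 (X = -1/6*17950 = -8975/3 ≈ -2991.7)
y(b) = -8 + 49/b
x = 21 (x = -4 + (4 + 1)**2 = -4 + 5**2 = -4 + 25 = 21)
L(j) = 21
(((-23142 - 4608) + X)/(y(190) - 23466))/L(-33) = (((-23142 - 4608) - 8975/3)/((-8 + 49/190) - 23466))/21 = ((-27750 - 8975/3)/((-8 + 49*(1/190)) - 23466))*(1/21) = -92225/(3*((-8 + 49/190) - 23466))*(1/21) = -92225/(3*(-1471/190 - 23466))*(1/21) = -92225/(3*(-4460011/190))*(1/21) = -92225/3*(-190/4460011)*(1/21) = (17522750/13380033)*(1/21) = 2503250/40140099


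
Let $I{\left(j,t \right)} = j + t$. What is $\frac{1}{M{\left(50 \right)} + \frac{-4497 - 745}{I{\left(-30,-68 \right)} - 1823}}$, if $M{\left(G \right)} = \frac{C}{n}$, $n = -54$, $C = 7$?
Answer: $\frac{103734}{269621} \approx 0.38474$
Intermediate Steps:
$M{\left(G \right)} = - \frac{7}{54}$ ($M{\left(G \right)} = \frac{7}{-54} = 7 \left(- \frac{1}{54}\right) = - \frac{7}{54}$)
$\frac{1}{M{\left(50 \right)} + \frac{-4497 - 745}{I{\left(-30,-68 \right)} - 1823}} = \frac{1}{- \frac{7}{54} + \frac{-4497 - 745}{\left(-30 - 68\right) - 1823}} = \frac{1}{- \frac{7}{54} - \frac{5242}{-98 - 1823}} = \frac{1}{- \frac{7}{54} - \frac{5242}{-1921}} = \frac{1}{- \frac{7}{54} - - \frac{5242}{1921}} = \frac{1}{- \frac{7}{54} + \frac{5242}{1921}} = \frac{1}{\frac{269621}{103734}} = \frac{103734}{269621}$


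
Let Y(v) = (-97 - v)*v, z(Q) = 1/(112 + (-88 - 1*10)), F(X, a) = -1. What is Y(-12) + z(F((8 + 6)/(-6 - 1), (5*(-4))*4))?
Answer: 14281/14 ≈ 1020.1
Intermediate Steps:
z(Q) = 1/14 (z(Q) = 1/(112 + (-88 - 10)) = 1/(112 - 98) = 1/14)
Y(v) = v*(-97 - v)
Y(-12) + z(F((8 + 6)/(-6 - 1), (5*(-4))*4)) = -1*(-12)*(97 - 12) + 1/14 = -1*(-12)*85 + 1/14 = 1020 + 1/14 = 14281/14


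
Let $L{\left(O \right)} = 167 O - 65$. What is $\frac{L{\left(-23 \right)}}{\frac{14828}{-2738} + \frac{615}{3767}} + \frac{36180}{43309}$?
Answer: $\frac{873367551868482}{1173093689327} \approx 744.5$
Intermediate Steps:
$L{\left(O \right)} = -65 + 167 O$
$\frac{L{\left(-23 \right)}}{\frac{14828}{-2738} + \frac{615}{3767}} + \frac{36180}{43309} = \frac{-65 + 167 \left(-23\right)}{\frac{14828}{-2738} + \frac{615}{3767}} + \frac{36180}{43309} = \frac{-65 - 3841}{14828 \left(- \frac{1}{2738}\right) + 615 \cdot \frac{1}{3767}} + 36180 \cdot \frac{1}{43309} = - \frac{3906}{- \frac{7414}{1369} + \frac{615}{3767}} + \frac{36180}{43309} = - \frac{3906}{- \frac{27086603}{5157023}} + \frac{36180}{43309} = \left(-3906\right) \left(- \frac{5157023}{27086603}\right) + \frac{36180}{43309} = \frac{20143331838}{27086603} + \frac{36180}{43309} = \frac{873367551868482}{1173093689327}$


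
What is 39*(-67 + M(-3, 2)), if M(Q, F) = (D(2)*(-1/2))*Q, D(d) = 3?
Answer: -4875/2 ≈ -2437.5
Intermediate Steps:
M(Q, F) = -3*Q/2 (M(Q, F) = (3*(-1/2))*Q = (3*(-1*½))*Q = (3*(-½))*Q = -3*Q/2)
39*(-67 + M(-3, 2)) = 39*(-67 - 3/2*(-3)) = 39*(-67 + 9/2) = 39*(-125/2) = -4875/2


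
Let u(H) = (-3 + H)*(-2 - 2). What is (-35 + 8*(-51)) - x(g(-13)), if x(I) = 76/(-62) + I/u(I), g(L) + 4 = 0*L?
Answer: -95834/217 ≈ -441.63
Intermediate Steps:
g(L) = -4 (g(L) = -4 + 0*L = -4 + 0 = -4)
u(H) = 12 - 4*H (u(H) = (-3 + H)*(-4) = 12 - 4*H)
x(I) = -38/31 + I/(12 - 4*I) (x(I) = 76/(-62) + I/(12 - 4*I) = 76*(-1/62) + I/(12 - 4*I) = -38/31 + I/(12 - 4*I))
(-35 + 8*(-51)) - x(g(-13)) = (-35 + 8*(-51)) - 3*(152 - 61*(-4))/(124*(-3 - 4)) = (-35 - 408) - 3*(152 + 244)/(124*(-7)) = -443 - 3*(-1)*396/(124*7) = -443 - 1*(-297/217) = -443 + 297/217 = -95834/217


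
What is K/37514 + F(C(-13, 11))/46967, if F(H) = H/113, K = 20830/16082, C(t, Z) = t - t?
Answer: 10415/301650074 ≈ 3.4527e-5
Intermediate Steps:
C(t, Z) = 0
K = 10415/8041 (K = 20830*(1/16082) = 10415/8041 ≈ 1.2952)
F(H) = H/113 (F(H) = H*(1/113) = H/113)
K/37514 + F(C(-13, 11))/46967 = (10415/8041)/37514 + ((1/113)*0)/46967 = (10415/8041)*(1/37514) + 0*(1/46967) = 10415/301650074 + 0 = 10415/301650074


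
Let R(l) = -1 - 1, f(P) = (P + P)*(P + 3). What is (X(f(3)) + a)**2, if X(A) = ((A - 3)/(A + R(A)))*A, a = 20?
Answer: 872356/289 ≈ 3018.5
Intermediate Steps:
f(P) = 2*P*(3 + P) (f(P) = (2*P)*(3 + P) = 2*P*(3 + P))
R(l) = -2
X(A) = A*(-3 + A)/(-2 + A) (X(A) = ((A - 3)/(A - 2))*A = ((-3 + A)/(-2 + A))*A = A*(-3 + A)/(-2 + A))
(X(f(3)) + a)**2 = ((2*3*(3 + 3))*(-3 + 2*3*(3 + 3))/(-2 + 2*3*(3 + 3)) + 20)**2 = ((2*3*6)*(-3 + 2*3*6)/(-2 + 2*3*6) + 20)**2 = (36*(-3 + 36)/(-2 + 36) + 20)**2 = (36*33/34 + 20)**2 = (36*(1/34)*33 + 20)**2 = (594/17 + 20)**2 = (934/17)**2 = 872356/289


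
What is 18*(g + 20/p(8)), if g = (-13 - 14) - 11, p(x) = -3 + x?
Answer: -612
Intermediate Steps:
g = -38 (g = -27 - 11 = -38)
18*(g + 20/p(8)) = 18*(-38 + 20/(-3 + 8)) = 18*(-38 + 20/5) = 18*(-38 + 20*(⅕)) = 18*(-38 + 4) = 18*(-34) = -612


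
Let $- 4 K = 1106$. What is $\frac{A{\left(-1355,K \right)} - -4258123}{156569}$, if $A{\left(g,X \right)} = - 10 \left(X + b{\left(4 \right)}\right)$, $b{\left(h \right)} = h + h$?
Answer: $\frac{4260808}{156569} \approx 27.214$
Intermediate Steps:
$K = - \frac{553}{2}$ ($K = \left(- \frac{1}{4}\right) 1106 = - \frac{553}{2} \approx -276.5$)
$b{\left(h \right)} = 2 h$
$A{\left(g,X \right)} = -80 - 10 X$ ($A{\left(g,X \right)} = - 10 \left(X + 2 \cdot 4\right) = - 10 \left(X + 8\right) = - 10 \left(8 + X\right) = -80 - 10 X$)
$\frac{A{\left(-1355,K \right)} - -4258123}{156569} = \frac{\left(-80 - -2765\right) - -4258123}{156569} = \left(\left(-80 + 2765\right) + 4258123\right) \frac{1}{156569} = \left(2685 + 4258123\right) \frac{1}{156569} = 4260808 \cdot \frac{1}{156569} = \frac{4260808}{156569}$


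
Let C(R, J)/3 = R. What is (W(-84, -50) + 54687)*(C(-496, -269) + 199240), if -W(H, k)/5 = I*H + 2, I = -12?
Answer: 9815816024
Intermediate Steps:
C(R, J) = 3*R
W(H, k) = -10 + 60*H (W(H, k) = -5*(-12*H + 2) = -5*(2 - 12*H) = -10 + 60*H)
(W(-84, -50) + 54687)*(C(-496, -269) + 199240) = ((-10 + 60*(-84)) + 54687)*(3*(-496) + 199240) = ((-10 - 5040) + 54687)*(-1488 + 199240) = (-5050 + 54687)*197752 = 49637*197752 = 9815816024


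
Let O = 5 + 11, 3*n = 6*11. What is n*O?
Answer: 352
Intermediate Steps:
n = 22 (n = (6*11)/3 = (⅓)*66 = 22)
O = 16
n*O = 22*16 = 352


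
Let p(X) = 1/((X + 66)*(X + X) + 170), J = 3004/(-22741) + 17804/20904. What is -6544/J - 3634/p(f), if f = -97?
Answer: -1922668181613776/85521287 ≈ -2.2482e+7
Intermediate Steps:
J = 85521287/118844466 (J = 3004*(-1/22741) + 17804*(1/20904) = -3004/22741 + 4451/5226 = 85521287/118844466 ≈ 0.71961)
p(X) = 1/(170 + 2*X*(66 + X)) (p(X) = 1/((66 + X)*(2*X) + 170) = 1/(2*X*(66 + X) + 170) = 1/(170 + 2*X*(66 + X)))
-6544/J - 3634/p(f) = -6544/85521287/118844466 - 3634/(1/(2*(85 + (-97)² + 66*(-97)))) = -6544*118844466/85521287 - 3634/(1/(2*(85 + 9409 - 6402))) = -777718185504/85521287 - 3634/((½)/3092) = -777718185504/85521287 - 3634/((½)*(1/3092)) = -777718185504/85521287 - 3634/1/6184 = -777718185504/85521287 - 3634*6184 = -777718185504/85521287 - 22472656 = -1922668181613776/85521287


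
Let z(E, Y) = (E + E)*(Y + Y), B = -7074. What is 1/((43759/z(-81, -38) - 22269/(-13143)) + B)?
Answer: -4149144/29329267721 ≈ -0.00014147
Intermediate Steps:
z(E, Y) = 4*E*Y (z(E, Y) = (2*E)*(2*Y) = 4*E*Y)
1/((43759/z(-81, -38) - 22269/(-13143)) + B) = 1/((43759/((4*(-81)*(-38))) - 22269/(-13143)) - 7074) = 1/((43759/12312 - 22269*(-1/13143)) - 7074) = 1/((43759*(1/12312) + 571/337) - 7074) = 1/((43759/12312 + 571/337) - 7074) = 1/(21776935/4149144 - 7074) = 1/(-29329267721/4149144) = -4149144/29329267721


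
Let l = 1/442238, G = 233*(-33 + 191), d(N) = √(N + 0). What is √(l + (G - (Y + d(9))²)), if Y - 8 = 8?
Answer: √7129275376861970/442238 ≈ 190.93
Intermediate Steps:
Y = 16 (Y = 8 + 8 = 16)
d(N) = √N
G = 36814 (G = 233*158 = 36814)
l = 1/442238 ≈ 2.2612e-6
√(l + (G - (Y + d(9))²)) = √(1/442238 + (36814 - (16 + √9)²)) = √(1/442238 + (36814 - (16 + 3)²)) = √(1/442238 + (36814 - 1*19²)) = √(1/442238 + (36814 - 1*361)) = √(1/442238 + (36814 - 361)) = √(1/442238 + 36453) = √(16120901815/442238) = √7129275376861970/442238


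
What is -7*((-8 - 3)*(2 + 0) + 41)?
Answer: -133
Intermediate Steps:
-7*((-8 - 3)*(2 + 0) + 41) = -7*(-11*2 + 41) = -7*(-22 + 41) = -7*19 = -133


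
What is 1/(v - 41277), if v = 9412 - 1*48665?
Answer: -1/80530 ≈ -1.2418e-5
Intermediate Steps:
v = -39253 (v = 9412 - 48665 = -39253)
1/(v - 41277) = 1/(-39253 - 41277) = 1/(-80530) = -1/80530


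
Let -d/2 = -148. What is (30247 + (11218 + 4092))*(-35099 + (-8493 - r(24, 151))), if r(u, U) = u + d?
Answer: -2000498984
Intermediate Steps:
d = 296 (d = -2*(-148) = 296)
r(u, U) = 296 + u (r(u, U) = u + 296 = 296 + u)
(30247 + (11218 + 4092))*(-35099 + (-8493 - r(24, 151))) = (30247 + (11218 + 4092))*(-35099 + (-8493 - (296 + 24))) = (30247 + 15310)*(-35099 + (-8493 - 1*320)) = 45557*(-35099 + (-8493 - 320)) = 45557*(-35099 - 8813) = 45557*(-43912) = -2000498984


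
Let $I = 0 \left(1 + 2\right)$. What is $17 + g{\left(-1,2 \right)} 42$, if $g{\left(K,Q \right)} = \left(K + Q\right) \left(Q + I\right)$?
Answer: $101$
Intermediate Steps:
$I = 0$ ($I = 0 \cdot 3 = 0$)
$g{\left(K,Q \right)} = Q \left(K + Q\right)$ ($g{\left(K,Q \right)} = \left(K + Q\right) \left(Q + 0\right) = \left(K + Q\right) Q = Q \left(K + Q\right)$)
$17 + g{\left(-1,2 \right)} 42 = 17 + 2 \left(-1 + 2\right) 42 = 17 + 2 \cdot 1 \cdot 42 = 17 + 2 \cdot 42 = 17 + 84 = 101$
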